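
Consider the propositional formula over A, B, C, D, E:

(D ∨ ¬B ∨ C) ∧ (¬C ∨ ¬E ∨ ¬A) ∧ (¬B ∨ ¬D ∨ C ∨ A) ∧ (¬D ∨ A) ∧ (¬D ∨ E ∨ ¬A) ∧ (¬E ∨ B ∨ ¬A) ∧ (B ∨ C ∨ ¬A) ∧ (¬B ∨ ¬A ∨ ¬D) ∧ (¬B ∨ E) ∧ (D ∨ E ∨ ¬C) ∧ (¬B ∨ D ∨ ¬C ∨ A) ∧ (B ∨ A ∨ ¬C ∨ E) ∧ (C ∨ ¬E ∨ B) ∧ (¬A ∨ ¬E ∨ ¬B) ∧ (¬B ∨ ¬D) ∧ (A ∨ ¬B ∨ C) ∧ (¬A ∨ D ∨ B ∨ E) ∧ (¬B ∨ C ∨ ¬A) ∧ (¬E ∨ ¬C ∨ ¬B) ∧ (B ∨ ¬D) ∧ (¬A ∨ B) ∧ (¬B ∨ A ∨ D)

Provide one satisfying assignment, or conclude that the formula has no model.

A: False, B: False, C: True, D: False, E: True

Branch on D: set D = False.
Branch on B: set B = False.
From the singleton clause (¬A), A = False.
Branch on E: set E = True.
From the singleton clause (C), C = True.
Every clause now holds.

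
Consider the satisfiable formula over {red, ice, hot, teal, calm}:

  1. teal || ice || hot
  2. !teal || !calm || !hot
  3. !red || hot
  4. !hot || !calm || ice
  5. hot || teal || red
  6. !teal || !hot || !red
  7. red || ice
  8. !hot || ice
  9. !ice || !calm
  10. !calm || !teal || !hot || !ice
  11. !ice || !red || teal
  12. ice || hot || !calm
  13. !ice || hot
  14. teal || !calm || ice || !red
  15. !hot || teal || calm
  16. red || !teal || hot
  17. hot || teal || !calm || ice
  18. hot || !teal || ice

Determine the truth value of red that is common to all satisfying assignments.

Suppose red = true.
From the singleton clause (hot), hot = true.
From the singleton clause (!teal), teal = false.
From the singleton clause (ice), ice = true.
Now (!ice) is unsatisfied and unit — conflict.
So every satisfying assignment has red = False.

False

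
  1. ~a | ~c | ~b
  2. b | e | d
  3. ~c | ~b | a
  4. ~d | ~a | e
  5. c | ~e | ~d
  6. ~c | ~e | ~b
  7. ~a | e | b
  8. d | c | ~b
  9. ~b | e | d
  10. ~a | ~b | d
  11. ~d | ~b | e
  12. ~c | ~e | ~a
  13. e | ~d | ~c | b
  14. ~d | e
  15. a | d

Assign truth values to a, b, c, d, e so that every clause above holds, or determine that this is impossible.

a=0,  b=0,  c=1,  d=1,  e=1

Try d = 1.
From the singleton clause (e), e = 1.
From the singleton clause (c), c = 1.
From the singleton clause (~b), b = 0.
From the singleton clause (~a), a = 0.
All clauses are satisfied.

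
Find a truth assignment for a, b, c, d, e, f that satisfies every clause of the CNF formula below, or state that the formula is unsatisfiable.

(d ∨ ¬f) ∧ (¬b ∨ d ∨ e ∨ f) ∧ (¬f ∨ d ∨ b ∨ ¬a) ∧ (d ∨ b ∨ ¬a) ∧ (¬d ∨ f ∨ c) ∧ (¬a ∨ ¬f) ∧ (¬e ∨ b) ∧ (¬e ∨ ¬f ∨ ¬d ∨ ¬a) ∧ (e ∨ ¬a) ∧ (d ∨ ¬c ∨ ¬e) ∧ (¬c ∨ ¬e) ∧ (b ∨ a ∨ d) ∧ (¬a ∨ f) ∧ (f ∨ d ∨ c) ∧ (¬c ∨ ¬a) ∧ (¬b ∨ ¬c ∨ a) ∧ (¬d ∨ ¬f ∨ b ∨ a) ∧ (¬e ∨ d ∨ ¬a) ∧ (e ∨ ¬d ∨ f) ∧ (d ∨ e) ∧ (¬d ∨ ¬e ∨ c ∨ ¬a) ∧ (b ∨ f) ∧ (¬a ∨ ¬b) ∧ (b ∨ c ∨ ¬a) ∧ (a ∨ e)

Branch on d: set d = True.
Branch on f: set f = True.
The clause (¬a) is unit, so a = False.
The clause (b) is unit, so b = True.
The clause (¬c) is unit, so c = False.
The clause (e) is unit, so e = True.
This assignment satisfies each clause.

a: False,  b: True,  c: False,  d: True,  e: True,  f: True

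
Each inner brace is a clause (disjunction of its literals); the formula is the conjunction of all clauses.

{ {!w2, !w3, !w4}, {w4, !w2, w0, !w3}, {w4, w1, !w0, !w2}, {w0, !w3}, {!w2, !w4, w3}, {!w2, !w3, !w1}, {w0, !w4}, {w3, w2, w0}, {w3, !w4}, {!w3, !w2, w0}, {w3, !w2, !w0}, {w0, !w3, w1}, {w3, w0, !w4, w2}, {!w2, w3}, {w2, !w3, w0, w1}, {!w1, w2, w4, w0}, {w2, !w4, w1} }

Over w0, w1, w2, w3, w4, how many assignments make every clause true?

There are 2^5 = 32 truth assignments over (w0, w1, w2, w3, w4).
Split on w0. With w0 = true, the clauses containing w0 are satisfied and !w0 drops from the rest; 5 of the 2^4 = 16 assignments to the other variables satisfy what remains.
With w0 = false, by the same count on the reduced clause set, 0 assignments work.
(One model: w0=T, w1=F, w2=F, w3=F, w4=F.)
Total: 5 + 0 = 5.

5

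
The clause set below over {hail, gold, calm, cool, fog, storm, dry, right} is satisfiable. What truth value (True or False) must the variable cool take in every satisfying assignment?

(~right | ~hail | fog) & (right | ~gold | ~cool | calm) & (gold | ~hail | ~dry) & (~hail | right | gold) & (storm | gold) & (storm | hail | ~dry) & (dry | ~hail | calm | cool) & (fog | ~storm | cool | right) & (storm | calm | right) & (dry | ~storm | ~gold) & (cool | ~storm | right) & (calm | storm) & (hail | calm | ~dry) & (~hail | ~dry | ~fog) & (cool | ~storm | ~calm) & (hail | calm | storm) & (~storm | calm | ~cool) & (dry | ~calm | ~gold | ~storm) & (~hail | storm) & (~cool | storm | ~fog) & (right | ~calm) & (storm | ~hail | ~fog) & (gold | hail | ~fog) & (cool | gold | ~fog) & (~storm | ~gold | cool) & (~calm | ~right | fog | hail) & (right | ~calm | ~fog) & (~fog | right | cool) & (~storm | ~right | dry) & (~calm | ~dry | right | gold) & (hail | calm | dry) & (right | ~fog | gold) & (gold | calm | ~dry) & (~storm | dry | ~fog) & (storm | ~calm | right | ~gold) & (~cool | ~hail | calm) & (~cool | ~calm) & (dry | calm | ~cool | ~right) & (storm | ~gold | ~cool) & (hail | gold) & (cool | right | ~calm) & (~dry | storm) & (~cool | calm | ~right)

False

Suppose cool = 1.
The clause (~calm) is unit, so calm = 0.
The clause (storm) is unit, so storm = 1.
That conflicts with the unit clause (~storm).
So every satisfying assignment has cool = False.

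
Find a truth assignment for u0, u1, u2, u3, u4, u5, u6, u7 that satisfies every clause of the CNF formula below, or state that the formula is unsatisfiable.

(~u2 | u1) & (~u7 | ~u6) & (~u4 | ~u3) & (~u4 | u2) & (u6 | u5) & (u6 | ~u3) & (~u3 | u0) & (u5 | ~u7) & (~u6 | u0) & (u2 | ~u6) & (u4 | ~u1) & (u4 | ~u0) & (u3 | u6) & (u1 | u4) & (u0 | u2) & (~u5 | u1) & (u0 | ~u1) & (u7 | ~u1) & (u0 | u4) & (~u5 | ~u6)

UNSATISFIABLE

Suppose u2 = 0.
(~u4) alone gives u4 = 0.
(~u6) alone gives u6 = 0.
(u5) alone gives u5 = 1.
(~u3) alone gives u3 = 0.
But (u3) is also a unit clause — contradiction.
So u2 must be the other value — set u2 = 1.
(u1) alone gives u1 = 1.
(u4) alone gives u4 = 1.
(~u3) alone gives u3 = 0.
(u6) alone gives u6 = 1.
(~u7) alone gives u7 = 0.
But (u7) is also a unit clause — contradiction.
Neither u2 = 1 nor u2 = 0 works.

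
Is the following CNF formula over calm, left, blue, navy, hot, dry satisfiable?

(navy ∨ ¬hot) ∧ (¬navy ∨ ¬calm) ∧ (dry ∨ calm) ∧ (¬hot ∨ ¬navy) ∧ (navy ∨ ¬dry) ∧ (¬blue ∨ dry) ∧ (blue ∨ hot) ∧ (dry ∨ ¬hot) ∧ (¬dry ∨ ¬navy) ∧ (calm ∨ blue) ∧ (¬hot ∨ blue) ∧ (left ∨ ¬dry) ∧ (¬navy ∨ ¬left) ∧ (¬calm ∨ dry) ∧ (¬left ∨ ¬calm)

No, unsatisfiable

Suppose navy = True.
(¬calm) alone gives calm = False.
(dry) alone gives dry = True.
But (¬dry) is also a unit clause — contradiction.
That branch fails; take navy = False instead.
(¬hot) alone gives hot = False.
(¬dry) alone gives dry = False.
(calm) alone gives calm = True.
But (¬calm) is also a unit clause — contradiction.
Neither navy = True nor navy = False works.
No assignment satisfies every clause.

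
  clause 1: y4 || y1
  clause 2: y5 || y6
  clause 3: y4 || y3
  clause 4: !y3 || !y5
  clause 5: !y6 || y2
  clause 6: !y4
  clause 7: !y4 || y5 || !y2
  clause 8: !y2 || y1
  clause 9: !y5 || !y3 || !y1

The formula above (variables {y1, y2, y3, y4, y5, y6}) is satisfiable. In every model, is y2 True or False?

Suppose y2 = false.
The clause (!y6) is unit, so y6 = false.
The clause (y5) is unit, so y5 = true.
The clause (!y3) is unit, so y3 = false.
The clause (y4) is unit, so y4 = true.
Now (!y4) is unsatisfied and unit — conflict.
So every satisfying assignment has y2 = True.

True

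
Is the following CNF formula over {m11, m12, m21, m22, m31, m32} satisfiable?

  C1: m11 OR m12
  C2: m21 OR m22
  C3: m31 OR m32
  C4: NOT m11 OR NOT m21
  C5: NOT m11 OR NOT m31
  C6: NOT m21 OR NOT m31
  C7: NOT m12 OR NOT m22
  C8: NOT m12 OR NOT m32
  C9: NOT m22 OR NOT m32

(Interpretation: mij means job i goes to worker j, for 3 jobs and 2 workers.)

Branch on m11: set m11 = true.
Unit clause (NOT m21) forces m21 = false.
Unit clause (m22) forces m22 = true.
Unit clause (NOT m31) forces m31 = false.
Unit clause (m32) forces m32 = true.
That conflicts with the unit clause (NOT m32).
So m11 must be the other value — set m11 = false.
Unit clause (m12) forces m12 = true.
Unit clause (NOT m22) forces m22 = false.
Unit clause (m21) forces m21 = true.
Unit clause (NOT m31) forces m31 = false.
Unit clause (m32) forces m32 = true.
That conflicts with the unit clause (NOT m32).
Both values of m11 lead to a conflict.
No assignment satisfies every clause.

No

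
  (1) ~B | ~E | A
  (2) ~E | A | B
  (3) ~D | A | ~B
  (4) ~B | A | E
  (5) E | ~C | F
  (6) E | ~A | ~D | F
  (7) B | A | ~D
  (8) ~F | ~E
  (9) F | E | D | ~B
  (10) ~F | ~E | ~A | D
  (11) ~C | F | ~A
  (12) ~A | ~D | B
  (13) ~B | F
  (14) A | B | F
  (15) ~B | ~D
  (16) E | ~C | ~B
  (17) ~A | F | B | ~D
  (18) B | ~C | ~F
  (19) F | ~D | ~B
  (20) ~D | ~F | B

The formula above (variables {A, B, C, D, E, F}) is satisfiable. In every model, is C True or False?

False

Suppose C = 1.
Branch on E: set E = 1.
Unit clause (~F) forces F = 0.
Unit clause (~A) forces A = 0.
Unit clause (~B) forces B = 0.
But (B) is also a unit clause — contradiction.
Undo E and try E = 0.
Unit clause (F) forces F = 1.
Unit clause (~B) forces B = 0.
But (B) is also a unit clause — contradiction.
Both values of E lead to a conflict.
So every satisfying assignment has C = False.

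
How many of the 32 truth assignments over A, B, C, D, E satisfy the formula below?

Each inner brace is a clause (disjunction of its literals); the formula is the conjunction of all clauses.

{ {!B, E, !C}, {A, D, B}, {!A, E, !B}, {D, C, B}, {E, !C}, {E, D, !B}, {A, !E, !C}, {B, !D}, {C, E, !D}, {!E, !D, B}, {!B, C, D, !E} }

5

There are 2^5 = 32 truth assignments over (A, B, C, D, E).
Split on B. With B = true, the clauses containing B are satisfied and !B drops from the rest; 4 of the 2^4 = 16 assignments to the other variables satisfy what remains.
With B = false, by the same count on the reduced clause set, 1 assignment works.
(One model: A=F, B=T, C=F, D=T, E=T.)
Total: 4 + 1 = 5.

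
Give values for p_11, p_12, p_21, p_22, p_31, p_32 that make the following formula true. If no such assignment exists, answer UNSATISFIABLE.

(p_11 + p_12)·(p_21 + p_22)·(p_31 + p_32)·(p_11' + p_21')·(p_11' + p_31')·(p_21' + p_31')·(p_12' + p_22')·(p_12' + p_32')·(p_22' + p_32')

UNSATISFIABLE

Branch on p_11: set p_11 = 1.
Unit clause (p_21') forces p_21 = 0.
Unit clause (p_22) forces p_22 = 1.
Unit clause (p_31') forces p_31 = 0.
Unit clause (p_32) forces p_32 = 1.
But (p_32') is also a unit clause — contradiction.
Undo p_11 and try p_11 = 0.
Unit clause (p_12) forces p_12 = 1.
Unit clause (p_22') forces p_22 = 0.
Unit clause (p_21) forces p_21 = 1.
Unit clause (p_31') forces p_31 = 0.
Unit clause (p_32) forces p_32 = 1.
But (p_32') is also a unit clause — contradiction.
Either choice for p_11 ends in contradiction.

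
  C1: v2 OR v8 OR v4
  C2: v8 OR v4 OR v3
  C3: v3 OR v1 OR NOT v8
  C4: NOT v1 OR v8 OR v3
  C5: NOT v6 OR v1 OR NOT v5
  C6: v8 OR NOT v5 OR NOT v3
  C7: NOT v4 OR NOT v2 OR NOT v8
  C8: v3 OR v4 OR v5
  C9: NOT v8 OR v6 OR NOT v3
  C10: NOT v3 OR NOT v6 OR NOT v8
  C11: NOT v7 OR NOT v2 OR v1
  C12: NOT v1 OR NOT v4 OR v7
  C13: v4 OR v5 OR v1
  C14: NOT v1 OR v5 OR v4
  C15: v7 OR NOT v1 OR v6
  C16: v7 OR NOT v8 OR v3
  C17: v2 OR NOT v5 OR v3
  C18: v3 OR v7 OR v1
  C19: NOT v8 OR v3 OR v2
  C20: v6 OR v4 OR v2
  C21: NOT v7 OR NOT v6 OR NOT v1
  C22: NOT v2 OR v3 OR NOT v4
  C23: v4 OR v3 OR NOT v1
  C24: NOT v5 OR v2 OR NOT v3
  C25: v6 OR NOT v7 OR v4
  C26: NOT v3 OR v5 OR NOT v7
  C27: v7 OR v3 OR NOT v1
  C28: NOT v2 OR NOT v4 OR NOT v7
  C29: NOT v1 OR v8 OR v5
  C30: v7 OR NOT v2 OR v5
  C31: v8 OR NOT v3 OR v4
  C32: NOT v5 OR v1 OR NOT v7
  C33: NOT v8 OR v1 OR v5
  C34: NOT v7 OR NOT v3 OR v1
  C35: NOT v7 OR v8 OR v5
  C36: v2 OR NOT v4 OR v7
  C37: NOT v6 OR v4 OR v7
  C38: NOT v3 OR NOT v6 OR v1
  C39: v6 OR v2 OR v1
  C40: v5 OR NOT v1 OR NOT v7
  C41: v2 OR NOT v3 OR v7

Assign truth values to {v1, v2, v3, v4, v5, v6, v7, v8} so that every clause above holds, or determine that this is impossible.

Try v2 = true.
Try v4 = false.
Try v8 = true.
Try v3 = true.
From the singleton clause (v6), v6 = true.
But (NOT v6) is also a unit clause — contradiction.
Undo v3 and try v3 = false.
From the singleton clause (v1), v1 = true.
But (NOT v1) is also a unit clause — contradiction.
Both values of v3 lead to a conflict.
Undo v8 and try v8 = false.
From the singleton clause (v3), v3 = true.
But (NOT v3) is also a unit clause — contradiction.
Both values of v8 lead to a conflict.
Undo v4 and try v4 = true.
From the singleton clause (NOT v8), v8 = false.
From the singleton clause (v3), v3 = true.
From the singleton clause (NOT v5), v5 = false.
From the singleton clause (NOT v7), v7 = false.
But (v7) is also a unit clause — contradiction.
Both values of v4 lead to a conflict.
Undo v2 and try v2 = false.
Try v8 = true.
From the singleton clause (v3), v3 = true.
From the singleton clause (v6), v6 = true.
But (NOT v6) is also a unit clause — contradiction.
Undo v8 and try v8 = false.
From the singleton clause (v4), v4 = true.
From the singleton clause (v7), v7 = true.
From the singleton clause (v5), v5 = true.
From the singleton clause (NOT v3), v3 = false.
But (v3) is also a unit clause — contradiction.
Both values of v8 lead to a conflict.
Both values of v2 lead to a conflict.

UNSATISFIABLE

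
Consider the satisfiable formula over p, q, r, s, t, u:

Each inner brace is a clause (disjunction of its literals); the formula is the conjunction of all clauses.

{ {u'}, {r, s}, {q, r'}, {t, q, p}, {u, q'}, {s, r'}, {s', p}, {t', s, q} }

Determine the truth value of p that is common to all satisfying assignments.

Suppose p = 0.
(u') alone gives u = 0.
(q') alone gives q = 0.
(r') alone gives r = 0.
(s) alone gives s = 1.
That conflicts with the unit clause (s').
So every satisfying assignment has p = True.

True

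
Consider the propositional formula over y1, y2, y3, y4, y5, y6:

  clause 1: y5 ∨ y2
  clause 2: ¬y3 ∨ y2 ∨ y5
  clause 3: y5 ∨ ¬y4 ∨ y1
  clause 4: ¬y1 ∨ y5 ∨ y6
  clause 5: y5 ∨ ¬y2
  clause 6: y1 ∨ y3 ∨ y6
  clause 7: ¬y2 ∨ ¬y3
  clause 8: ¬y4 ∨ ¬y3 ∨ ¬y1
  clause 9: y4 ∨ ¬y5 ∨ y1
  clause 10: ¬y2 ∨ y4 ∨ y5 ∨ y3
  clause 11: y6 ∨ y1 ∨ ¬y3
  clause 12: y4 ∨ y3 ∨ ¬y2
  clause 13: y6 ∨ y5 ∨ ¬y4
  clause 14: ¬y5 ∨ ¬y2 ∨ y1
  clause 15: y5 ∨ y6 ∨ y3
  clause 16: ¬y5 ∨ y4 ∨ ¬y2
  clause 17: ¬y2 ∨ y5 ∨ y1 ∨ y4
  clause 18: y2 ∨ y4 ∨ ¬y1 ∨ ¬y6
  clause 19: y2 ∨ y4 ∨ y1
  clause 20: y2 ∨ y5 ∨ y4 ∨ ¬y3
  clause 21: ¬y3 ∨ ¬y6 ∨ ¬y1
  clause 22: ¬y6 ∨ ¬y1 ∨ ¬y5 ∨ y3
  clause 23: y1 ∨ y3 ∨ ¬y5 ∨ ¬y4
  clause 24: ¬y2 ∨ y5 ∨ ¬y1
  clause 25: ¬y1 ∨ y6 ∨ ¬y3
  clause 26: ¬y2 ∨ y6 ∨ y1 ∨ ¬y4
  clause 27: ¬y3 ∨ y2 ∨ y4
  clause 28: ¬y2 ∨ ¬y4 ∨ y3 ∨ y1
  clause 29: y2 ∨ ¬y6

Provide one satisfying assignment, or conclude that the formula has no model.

Suppose y5 = True.
Suppose y2 = False.
(¬y6) alone gives y6 = False.
Suppose y1 = True.
(¬y3) alone gives y3 = False.
All clauses hold; y4 can take either value.

y1: True, y2: False, y3: False, y4: False, y5: True, y6: False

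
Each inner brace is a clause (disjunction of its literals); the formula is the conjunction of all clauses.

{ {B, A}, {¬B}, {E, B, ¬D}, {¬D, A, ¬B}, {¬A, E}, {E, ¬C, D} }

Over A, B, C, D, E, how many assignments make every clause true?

There are 2^5 = 32 truth assignments over (A, B, C, D, E).
Split on B. With B = True, the clauses containing B are satisfied and ¬B drops from the rest; 0 of the 2^4 = 16 assignments to the other variables satisfy what remains.
With B = False, by the same count on the reduced clause set, 4 assignments work.
(One model: A=T, B=F, C=F, D=F, E=T.)
Total: 0 + 4 = 4.

4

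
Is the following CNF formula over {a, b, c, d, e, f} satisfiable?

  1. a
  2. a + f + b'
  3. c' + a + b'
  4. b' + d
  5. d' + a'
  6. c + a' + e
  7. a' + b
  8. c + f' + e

No

From the singleton clause (a), a = 1.
From the singleton clause (d'), d = 0.
From the singleton clause (b'), b = 0.
But (b) is also a unit clause — contradiction.
No assignment satisfies every clause.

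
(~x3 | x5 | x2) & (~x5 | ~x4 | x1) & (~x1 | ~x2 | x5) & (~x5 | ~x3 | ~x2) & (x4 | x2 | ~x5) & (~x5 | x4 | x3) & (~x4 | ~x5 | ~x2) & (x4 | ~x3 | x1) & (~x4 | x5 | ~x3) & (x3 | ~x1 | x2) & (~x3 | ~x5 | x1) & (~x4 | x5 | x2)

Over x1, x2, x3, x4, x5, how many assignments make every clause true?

There are 2^5 = 32 truth assignments over (x1, x2, x3, x4, x5).
Split on x2. With x2 = 1, the clauses containing x2 are satisfied and ~x2 drops from the rest; 2 of the 2^4 = 16 assignments to the other variables satisfy what remains.
With x2 = 0, by the same count on the reduced clause set, 2 assignments work.
(One model: x1=F, x2=F, x3=F, x4=F, x5=F.)
Total: 2 + 2 = 4.

4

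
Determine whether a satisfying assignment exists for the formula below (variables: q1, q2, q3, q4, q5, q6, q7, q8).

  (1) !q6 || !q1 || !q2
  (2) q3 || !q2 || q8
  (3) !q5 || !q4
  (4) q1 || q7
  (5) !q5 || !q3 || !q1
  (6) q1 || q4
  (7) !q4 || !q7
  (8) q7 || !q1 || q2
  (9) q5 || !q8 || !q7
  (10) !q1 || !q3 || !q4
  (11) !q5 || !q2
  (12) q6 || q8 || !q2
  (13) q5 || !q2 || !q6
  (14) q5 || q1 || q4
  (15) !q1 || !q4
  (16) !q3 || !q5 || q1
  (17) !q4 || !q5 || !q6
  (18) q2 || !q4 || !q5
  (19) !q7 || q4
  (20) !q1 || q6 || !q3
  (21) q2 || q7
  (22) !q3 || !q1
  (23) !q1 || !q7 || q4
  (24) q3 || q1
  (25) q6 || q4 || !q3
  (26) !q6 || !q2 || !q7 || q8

Satisfiable

Try q5 = false.
Try q1 = true.
Unit clause (!q4) forces q4 = false.
Unit clause (!q7) forces q7 = false.
Unit clause (q2) forces q2 = true.
Unit clause (!q6) forces q6 = false.
Unit clause (q8) forces q8 = true.
Unit clause (!q3) forces q3 = false.
This assignment satisfies each clause.
A satisfying assignment: q1 ↦ true, q2 ↦ true, q3 ↦ false, q4 ↦ false, q5 ↦ false, q6 ↦ false, q7 ↦ false, q8 ↦ true.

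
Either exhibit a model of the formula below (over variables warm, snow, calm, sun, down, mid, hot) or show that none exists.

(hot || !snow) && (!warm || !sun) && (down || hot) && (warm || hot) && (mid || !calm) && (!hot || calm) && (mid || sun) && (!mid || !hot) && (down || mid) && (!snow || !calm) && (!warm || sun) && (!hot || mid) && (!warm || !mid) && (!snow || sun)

Case hot = true:
(calm) alone gives calm = true.
(mid) alone gives mid = true.
Now (!mid) is unsatisfied and unit — conflict.
So hot must be the other value — set hot = false.
(!snow) alone gives snow = false.
(down) alone gives down = true.
(warm) alone gives warm = true.
(!sun) alone gives sun = false.
Now (sun) is unsatisfied and unit — conflict.
Either choice for hot ends in contradiction.

UNSATISFIABLE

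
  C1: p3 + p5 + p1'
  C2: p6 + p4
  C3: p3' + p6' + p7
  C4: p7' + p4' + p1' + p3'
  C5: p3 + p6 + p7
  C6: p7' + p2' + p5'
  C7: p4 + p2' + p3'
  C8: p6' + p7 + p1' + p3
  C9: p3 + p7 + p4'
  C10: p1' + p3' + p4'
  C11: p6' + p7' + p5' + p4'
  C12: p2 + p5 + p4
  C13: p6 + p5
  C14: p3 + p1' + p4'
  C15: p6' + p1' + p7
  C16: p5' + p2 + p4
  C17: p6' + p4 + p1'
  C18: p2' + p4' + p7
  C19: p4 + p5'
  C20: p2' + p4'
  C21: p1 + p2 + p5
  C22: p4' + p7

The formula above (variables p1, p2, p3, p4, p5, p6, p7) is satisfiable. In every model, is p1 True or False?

False

Suppose p1 = 1.
Try p3 = 1.
From the singleton clause (p4'), p4 = 0.
From the singleton clause (p6), p6 = 1.
But (p6') is also a unit clause — contradiction.
That branch fails; take p3 = 0 instead.
From the singleton clause (p5), p5 = 1.
From the singleton clause (p4'), p4 = 0.
But (p4) is also a unit clause — contradiction.
Either choice for p3 ends in contradiction.
So every satisfying assignment has p1 = False.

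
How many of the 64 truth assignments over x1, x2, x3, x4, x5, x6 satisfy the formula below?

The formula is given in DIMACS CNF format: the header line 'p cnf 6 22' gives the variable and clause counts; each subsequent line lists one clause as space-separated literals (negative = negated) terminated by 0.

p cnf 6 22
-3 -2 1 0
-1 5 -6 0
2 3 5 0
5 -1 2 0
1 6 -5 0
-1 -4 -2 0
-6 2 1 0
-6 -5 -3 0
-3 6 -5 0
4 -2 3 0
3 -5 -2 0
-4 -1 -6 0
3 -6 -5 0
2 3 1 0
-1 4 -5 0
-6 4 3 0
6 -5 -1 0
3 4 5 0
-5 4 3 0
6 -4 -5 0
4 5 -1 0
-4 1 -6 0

There are 2^6 = 64 truth assignments over (x1, x2, x3, x4, x5, x6).
Split on x1. With x1 = True, the clauses containing x1 are satisfied and ¬x1 drops from the rest; 0 of the 2^5 = 32 assignments to the other variables satisfy what remains.
With x1 = False, by the same count on the reduced clause set, 3 assignments work.
(One model: x1=F, x2=F, x3=T, x4=F, x5=F, x6=F.)
Total: 0 + 3 = 3.

3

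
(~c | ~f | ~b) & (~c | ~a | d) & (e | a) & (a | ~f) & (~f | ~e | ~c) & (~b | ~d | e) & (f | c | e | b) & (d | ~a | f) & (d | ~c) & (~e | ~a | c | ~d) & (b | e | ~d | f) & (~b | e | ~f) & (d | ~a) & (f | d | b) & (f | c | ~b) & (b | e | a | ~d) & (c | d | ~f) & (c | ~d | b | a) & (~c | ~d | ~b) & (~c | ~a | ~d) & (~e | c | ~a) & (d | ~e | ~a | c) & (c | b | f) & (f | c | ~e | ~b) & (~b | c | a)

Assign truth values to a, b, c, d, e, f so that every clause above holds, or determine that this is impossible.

Case e = 0:
The clause (a) is unit, so a = 1.
The clause (d) is unit, so d = 1.
The clause (~b) is unit, so b = 0.
The clause (f) is unit, so f = 1.
The clause (~c) is unit, so c = 0.
Every clause now holds.

a=1; b=0; c=0; d=1; e=0; f=1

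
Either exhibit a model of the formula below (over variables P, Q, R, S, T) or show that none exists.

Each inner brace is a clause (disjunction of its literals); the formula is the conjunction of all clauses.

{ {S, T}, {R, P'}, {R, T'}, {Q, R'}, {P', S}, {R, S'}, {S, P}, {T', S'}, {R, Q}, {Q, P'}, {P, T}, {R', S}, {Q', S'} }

Suppose S = 1.
Unit clause (R) forces R = 1.
Unit clause (Q) forces Q = 1.
That conflicts with the unit clause (Q').
That branch fails; take S = 0 instead.
Unit clause (T) forces T = 1.
Unit clause (R) forces R = 1.
That conflicts with the unit clause (R').
Both values of S lead to a conflict.

UNSATISFIABLE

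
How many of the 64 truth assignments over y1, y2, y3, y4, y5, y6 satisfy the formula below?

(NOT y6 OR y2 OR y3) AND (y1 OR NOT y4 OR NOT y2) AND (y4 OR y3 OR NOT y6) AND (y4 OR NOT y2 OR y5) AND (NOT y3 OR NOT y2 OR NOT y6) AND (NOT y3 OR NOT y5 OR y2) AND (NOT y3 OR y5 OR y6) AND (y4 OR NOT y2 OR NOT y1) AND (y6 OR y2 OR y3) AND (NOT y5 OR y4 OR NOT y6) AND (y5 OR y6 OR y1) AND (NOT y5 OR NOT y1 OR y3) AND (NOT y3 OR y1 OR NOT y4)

8

There are 2^6 = 64 truth assignments over (y1, y2, y3, y4, y5, y6).
Split on y2. With y2 = true, the clauses containing y2 are satisfied and NOT y2 drops from the rest; 5 of the 2^5 = 32 assignments to the other variables satisfy what remains.
With y2 = false, by the same count on the reduced clause set, 3 assignments work.
Total: 5 + 3 = 8.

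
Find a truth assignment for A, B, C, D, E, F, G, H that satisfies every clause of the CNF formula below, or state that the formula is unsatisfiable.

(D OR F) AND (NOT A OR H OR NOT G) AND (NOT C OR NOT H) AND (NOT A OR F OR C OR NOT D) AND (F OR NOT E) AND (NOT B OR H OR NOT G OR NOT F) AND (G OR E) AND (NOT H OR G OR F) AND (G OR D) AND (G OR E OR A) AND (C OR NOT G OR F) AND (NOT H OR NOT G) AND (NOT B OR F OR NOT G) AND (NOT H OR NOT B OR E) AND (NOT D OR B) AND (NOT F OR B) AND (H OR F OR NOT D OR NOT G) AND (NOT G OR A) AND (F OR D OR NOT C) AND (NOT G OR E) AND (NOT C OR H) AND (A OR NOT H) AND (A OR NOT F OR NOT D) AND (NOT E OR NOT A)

Try D = true.
The clause (B) is unit, so B = true.
Try C = false.
Try A = false.
The clause (NOT G) is unit, so G = false.
The clause (E) is unit, so E = true.
The clause (F) is unit, so F = true.
That conflicts with the unit clause (NOT F).
So A must be the other value — set A = true.
The clause (F) is unit, so F = true.
The clause (NOT E) is unit, so E = false.
The clause (G) is unit, so G = true.
That conflicts with the unit clause (NOT G).
Neither A = true nor A = false works.
So C must be the other value — set C = true.
The clause (NOT H) is unit, so H = false.
That conflicts with the unit clause (H).
Neither C = true nor C = false works.
So D must be the other value — set D = false.
The clause (F) is unit, so F = true.
The clause (G) is unit, so G = true.
The clause (NOT H) is unit, so H = false.
The clause (NOT A) is unit, so A = false.
That conflicts with the unit clause (A).
Neither D = true nor D = false works.

UNSATISFIABLE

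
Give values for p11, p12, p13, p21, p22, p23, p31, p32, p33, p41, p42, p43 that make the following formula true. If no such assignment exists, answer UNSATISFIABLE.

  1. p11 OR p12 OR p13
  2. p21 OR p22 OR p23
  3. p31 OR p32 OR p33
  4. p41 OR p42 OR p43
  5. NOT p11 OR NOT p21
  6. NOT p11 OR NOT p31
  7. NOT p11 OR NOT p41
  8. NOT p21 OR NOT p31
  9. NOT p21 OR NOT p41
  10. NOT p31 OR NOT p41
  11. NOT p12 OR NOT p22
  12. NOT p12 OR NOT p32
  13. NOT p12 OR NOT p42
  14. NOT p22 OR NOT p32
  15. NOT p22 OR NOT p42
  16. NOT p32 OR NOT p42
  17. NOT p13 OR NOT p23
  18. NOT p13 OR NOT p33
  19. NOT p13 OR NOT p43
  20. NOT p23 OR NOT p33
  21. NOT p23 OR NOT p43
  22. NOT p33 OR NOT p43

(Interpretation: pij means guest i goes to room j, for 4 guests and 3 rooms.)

Suppose p11 = false.
Suppose p12 = true.
The clause (NOT p22) is unit, so p22 = false.
The clause (NOT p32) is unit, so p32 = false.
The clause (NOT p42) is unit, so p42 = false.
Suppose p21 = true.
The clause (NOT p31) is unit, so p31 = false.
The clause (p33) is unit, so p33 = true.
The clause (NOT p41) is unit, so p41 = false.
The clause (p43) is unit, so p43 = true.
But (NOT p43) is also a unit clause — contradiction.
Undo p21 and try p21 = false.
The clause (p23) is unit, so p23 = true.
The clause (NOT p13) is unit, so p13 = false.
The clause (NOT p33) is unit, so p33 = false.
The clause (p31) is unit, so p31 = true.
The clause (NOT p41) is unit, so p41 = false.
The clause (p43) is unit, so p43 = true.
But (NOT p43) is also a unit clause — contradiction.
Either choice for p21 ends in contradiction.
Undo p12 and try p12 = false.
The clause (p13) is unit, so p13 = true.
The clause (NOT p23) is unit, so p23 = false.
The clause (NOT p33) is unit, so p33 = false.
The clause (NOT p43) is unit, so p43 = false.
Suppose p21 = true.
The clause (NOT p31) is unit, so p31 = false.
The clause (p32) is unit, so p32 = true.
The clause (NOT p41) is unit, so p41 = false.
The clause (p42) is unit, so p42 = true.
But (NOT p42) is also a unit clause — contradiction.
Undo p21 and try p21 = false.
The clause (p22) is unit, so p22 = true.
The clause (NOT p32) is unit, so p32 = false.
The clause (p31) is unit, so p31 = true.
The clause (NOT p41) is unit, so p41 = false.
The clause (p42) is unit, so p42 = true.
But (NOT p42) is also a unit clause — contradiction.
Either choice for p21 ends in contradiction.
Either choice for p12 ends in contradiction.
Undo p11 and try p11 = true.
The clause (NOT p21) is unit, so p21 = false.
The clause (NOT p31) is unit, so p31 = false.
The clause (NOT p41) is unit, so p41 = false.
Suppose p22 = true.
The clause (NOT p12) is unit, so p12 = false.
The clause (NOT p32) is unit, so p32 = false.
The clause (p33) is unit, so p33 = true.
The clause (NOT p42) is unit, so p42 = false.
The clause (p43) is unit, so p43 = true.
But (NOT p43) is also a unit clause — contradiction.
Undo p22 and try p22 = false.
The clause (p23) is unit, so p23 = true.
The clause (NOT p13) is unit, so p13 = false.
The clause (NOT p33) is unit, so p33 = false.
The clause (p32) is unit, so p32 = true.
The clause (NOT p12) is unit, so p12 = false.
The clause (NOT p42) is unit, so p42 = false.
The clause (p43) is unit, so p43 = true.
But (NOT p43) is also a unit clause — contradiction.
Either choice for p22 ends in contradiction.
Either choice for p11 ends in contradiction.

UNSATISFIABLE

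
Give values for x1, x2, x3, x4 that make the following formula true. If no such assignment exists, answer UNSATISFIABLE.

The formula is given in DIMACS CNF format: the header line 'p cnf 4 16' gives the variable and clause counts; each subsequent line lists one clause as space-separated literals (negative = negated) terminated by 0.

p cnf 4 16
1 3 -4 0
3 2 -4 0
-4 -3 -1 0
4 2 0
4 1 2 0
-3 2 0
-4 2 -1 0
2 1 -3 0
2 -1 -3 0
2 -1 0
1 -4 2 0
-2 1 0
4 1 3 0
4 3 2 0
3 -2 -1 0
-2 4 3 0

x1=True, x2=True, x3=True, x4=False

Suppose x4 = False.
(x2) alone gives x2 = True.
(x1) alone gives x1 = True.
(x3) alone gives x3 = True.
Every clause now holds.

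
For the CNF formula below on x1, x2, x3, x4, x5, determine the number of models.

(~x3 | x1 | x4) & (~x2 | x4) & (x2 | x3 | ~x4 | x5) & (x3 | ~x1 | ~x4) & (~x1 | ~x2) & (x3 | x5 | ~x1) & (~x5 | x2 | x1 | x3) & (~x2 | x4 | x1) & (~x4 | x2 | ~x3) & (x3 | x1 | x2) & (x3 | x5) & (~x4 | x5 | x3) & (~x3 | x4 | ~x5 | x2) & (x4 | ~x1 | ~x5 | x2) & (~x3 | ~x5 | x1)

There are 2^5 = 32 truth assignments over (x1, x2, x3, x4, x5).
Split on x3. With x3 = 1, the clauses containing x3 are satisfied and ~x3 drops from the rest; 2 of the 2^4 = 16 assignments to the other variables satisfy what remains.
With x3 = 0, by the same count on the reduced clause set, 1 assignment works.
Total: 2 + 1 = 3.

3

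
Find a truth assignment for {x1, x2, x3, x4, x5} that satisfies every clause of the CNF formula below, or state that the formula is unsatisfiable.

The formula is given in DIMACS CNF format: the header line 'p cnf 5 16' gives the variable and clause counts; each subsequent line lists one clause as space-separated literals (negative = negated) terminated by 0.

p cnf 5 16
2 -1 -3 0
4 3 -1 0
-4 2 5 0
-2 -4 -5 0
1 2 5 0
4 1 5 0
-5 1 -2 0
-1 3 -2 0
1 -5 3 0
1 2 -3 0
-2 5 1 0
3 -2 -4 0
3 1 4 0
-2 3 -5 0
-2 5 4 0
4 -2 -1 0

x1 ↦ True; x2 ↦ False; x3 ↦ False; x4 ↦ True; x5 ↦ True

Try x2 = False.
Try x1 = True.
Unit clause (¬x3) forces x3 = False.
Unit clause (x4) forces x4 = True.
Unit clause (x5) forces x5 = True.
All clauses are satisfied.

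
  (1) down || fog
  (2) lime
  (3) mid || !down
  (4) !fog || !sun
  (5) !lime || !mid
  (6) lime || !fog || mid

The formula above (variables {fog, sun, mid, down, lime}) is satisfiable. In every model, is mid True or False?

False

Suppose mid = true.
(lime) alone gives lime = true.
But (!lime) is also a unit clause — contradiction.
So every satisfying assignment has mid = False.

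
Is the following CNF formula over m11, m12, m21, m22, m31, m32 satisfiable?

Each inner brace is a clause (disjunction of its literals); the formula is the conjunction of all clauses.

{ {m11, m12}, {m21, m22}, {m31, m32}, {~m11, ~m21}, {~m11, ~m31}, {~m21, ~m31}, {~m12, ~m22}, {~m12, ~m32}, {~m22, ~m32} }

Try m11 = 1.
From the singleton clause (~m21), m21 = 0.
From the singleton clause (m22), m22 = 1.
From the singleton clause (~m31), m31 = 0.
From the singleton clause (m32), m32 = 1.
That conflicts with the unit clause (~m32).
Undo m11 and try m11 = 0.
From the singleton clause (m12), m12 = 1.
From the singleton clause (~m22), m22 = 0.
From the singleton clause (m21), m21 = 1.
From the singleton clause (~m31), m31 = 0.
From the singleton clause (m32), m32 = 1.
That conflicts with the unit clause (~m32).
Either choice for m11 ends in contradiction.
No assignment satisfies every clause.

No, unsatisfiable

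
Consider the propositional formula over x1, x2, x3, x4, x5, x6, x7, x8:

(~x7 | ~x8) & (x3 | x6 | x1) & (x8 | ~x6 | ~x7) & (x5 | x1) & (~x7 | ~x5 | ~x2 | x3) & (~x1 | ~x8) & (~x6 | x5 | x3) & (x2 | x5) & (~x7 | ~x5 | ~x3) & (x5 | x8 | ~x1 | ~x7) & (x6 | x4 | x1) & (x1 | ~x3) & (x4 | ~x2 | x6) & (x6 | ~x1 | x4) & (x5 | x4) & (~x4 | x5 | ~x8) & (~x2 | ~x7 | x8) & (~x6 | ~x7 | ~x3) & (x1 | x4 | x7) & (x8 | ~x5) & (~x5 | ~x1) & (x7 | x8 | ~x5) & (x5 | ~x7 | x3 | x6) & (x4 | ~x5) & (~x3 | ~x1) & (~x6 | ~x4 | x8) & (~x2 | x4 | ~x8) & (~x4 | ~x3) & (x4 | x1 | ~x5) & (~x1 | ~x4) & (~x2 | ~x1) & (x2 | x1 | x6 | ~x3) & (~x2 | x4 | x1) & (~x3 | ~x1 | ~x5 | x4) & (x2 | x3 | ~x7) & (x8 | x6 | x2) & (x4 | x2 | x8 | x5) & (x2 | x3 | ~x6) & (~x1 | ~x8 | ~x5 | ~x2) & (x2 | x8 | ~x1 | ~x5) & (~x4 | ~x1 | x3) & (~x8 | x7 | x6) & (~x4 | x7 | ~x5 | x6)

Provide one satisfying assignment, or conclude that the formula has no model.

x1 ↦ 0,  x2 ↦ 1,  x3 ↦ 0,  x4 ↦ 1,  x5 ↦ 1,  x6 ↦ 1,  x7 ↦ 0,  x8 ↦ 1

Branch on x7: set x7 = 0.
Branch on x5: set x5 = 1.
Unit clause (x8) forces x8 = 1.
Unit clause (~x1) forces x1 = 0.
Unit clause (~x3) forces x3 = 0.
Unit clause (x6) forces x6 = 1.
Unit clause (x4) forces x4 = 1.
Unit clause (x2) forces x2 = 1.
This assignment satisfies each clause.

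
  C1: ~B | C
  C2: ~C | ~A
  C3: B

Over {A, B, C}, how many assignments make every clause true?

There are 2^3 = 8 truth assignments over (A, B, C).
Check each against the 3 clauses (columns in the order A, B, C):
  F F F  ✗ fails (B)
  F F T  ✗ fails (B)
  F T F  ✗ fails (~B | C)
  F T T  ✓ satisfies all
  T F F  ✗ fails (B)
  T F T  ✗ fails (~C | ~A)
  T T F  ✗ fails (~B | C)
  T T T  ✗ fails (~C | ~A)
1 of the 8 rows is a model.

1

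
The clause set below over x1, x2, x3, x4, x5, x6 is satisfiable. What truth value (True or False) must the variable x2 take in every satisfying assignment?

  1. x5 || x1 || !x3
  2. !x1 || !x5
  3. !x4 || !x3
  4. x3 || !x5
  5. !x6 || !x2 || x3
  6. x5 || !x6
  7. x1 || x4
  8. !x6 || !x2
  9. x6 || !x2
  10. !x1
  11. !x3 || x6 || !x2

Suppose x2 = true.
The clause (!x6) is unit, so x6 = false.
But (x6) is also a unit clause — contradiction.
So every satisfying assignment has x2 = False.

False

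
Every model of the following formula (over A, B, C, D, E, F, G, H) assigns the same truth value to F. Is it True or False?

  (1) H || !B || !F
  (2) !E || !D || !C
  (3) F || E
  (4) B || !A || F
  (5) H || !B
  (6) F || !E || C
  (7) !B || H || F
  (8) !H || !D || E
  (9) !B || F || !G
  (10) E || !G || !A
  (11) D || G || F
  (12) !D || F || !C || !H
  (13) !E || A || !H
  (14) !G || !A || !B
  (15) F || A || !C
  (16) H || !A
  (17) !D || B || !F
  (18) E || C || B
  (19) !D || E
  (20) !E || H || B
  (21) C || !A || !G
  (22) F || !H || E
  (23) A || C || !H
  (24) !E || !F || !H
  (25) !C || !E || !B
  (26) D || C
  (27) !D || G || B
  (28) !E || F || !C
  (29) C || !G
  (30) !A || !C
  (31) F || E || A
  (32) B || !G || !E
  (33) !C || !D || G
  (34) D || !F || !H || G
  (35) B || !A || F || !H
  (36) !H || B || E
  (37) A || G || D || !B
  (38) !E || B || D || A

True

Suppose F = false.
The clause (E) is unit, so E = true.
The clause (C) is unit, so C = true.
That conflicts with the unit clause (!C).
So every satisfying assignment has F = True.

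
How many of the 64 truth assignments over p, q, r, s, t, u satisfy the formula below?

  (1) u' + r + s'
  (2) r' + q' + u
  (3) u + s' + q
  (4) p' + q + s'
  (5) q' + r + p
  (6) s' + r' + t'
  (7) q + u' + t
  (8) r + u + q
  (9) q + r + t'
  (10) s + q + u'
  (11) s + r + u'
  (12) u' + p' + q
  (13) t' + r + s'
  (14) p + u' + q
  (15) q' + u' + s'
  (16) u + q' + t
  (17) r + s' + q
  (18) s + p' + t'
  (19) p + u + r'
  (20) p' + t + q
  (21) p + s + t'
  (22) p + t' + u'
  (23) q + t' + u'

There are 2^6 = 64 truth assignments over (p, q, r, s, t, u).
Split on s. With s = 1, the clauses containing s are satisfied and s' drops from the rest; 0 of the 2^5 = 32 assignments to the other variables satisfy what remains.
With s = 0, by the same count on the reduced clause set, 2 assignments work.
Total: 0 + 2 = 2.

2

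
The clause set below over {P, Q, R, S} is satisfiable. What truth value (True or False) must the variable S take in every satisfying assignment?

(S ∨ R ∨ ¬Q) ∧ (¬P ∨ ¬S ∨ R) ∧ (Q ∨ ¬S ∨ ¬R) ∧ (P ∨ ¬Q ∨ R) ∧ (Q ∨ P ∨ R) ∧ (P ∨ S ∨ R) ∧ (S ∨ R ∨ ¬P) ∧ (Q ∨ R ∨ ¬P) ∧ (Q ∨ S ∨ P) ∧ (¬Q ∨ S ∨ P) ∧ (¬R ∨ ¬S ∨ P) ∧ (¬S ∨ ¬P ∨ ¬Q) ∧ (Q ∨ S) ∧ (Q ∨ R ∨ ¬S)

Suppose S = True.
Suppose P = False.
The clause (¬R) is unit, so R = False.
The clause (¬Q) is unit, so Q = False.
Now (Q) is unsatisfied and unit — conflict.
Backtrack on P: now try P = True.
The clause (R) is unit, so R = True.
The clause (Q) is unit, so Q = True.
Now (¬Q) is unsatisfied and unit — conflict.
Neither P = True nor P = False works.
So every satisfying assignment has S = False.

False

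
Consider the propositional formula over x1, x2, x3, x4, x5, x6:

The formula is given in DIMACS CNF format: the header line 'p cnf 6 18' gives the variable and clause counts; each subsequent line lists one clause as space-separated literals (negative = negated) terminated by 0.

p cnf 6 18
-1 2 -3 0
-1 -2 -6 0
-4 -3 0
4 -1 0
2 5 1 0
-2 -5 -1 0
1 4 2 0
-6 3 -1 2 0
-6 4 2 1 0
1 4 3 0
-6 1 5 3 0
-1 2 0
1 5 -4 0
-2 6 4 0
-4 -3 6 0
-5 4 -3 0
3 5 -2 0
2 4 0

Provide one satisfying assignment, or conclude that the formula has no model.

x1: False; x2: True; x3: False; x4: True; x5: True; x6: False

Case x4 = True:
Unit clause (¬x3) forces x3 = False.
Case x1 = False:
Unit clause (x5) forces x5 = True.
No clause remains; x2, x6 are free.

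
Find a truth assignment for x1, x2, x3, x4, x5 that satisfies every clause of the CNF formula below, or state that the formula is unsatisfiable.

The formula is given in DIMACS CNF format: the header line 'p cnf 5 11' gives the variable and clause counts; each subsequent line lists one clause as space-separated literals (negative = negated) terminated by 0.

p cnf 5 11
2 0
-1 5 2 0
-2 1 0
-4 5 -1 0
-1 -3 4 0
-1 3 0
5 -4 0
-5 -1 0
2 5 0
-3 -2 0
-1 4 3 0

UNSATISFIABLE

Unit clause (x2) forces x2 = True.
Unit clause (x1) forces x1 = True.
Unit clause (x3) forces x3 = True.
But (¬x3) is also a unit clause — contradiction.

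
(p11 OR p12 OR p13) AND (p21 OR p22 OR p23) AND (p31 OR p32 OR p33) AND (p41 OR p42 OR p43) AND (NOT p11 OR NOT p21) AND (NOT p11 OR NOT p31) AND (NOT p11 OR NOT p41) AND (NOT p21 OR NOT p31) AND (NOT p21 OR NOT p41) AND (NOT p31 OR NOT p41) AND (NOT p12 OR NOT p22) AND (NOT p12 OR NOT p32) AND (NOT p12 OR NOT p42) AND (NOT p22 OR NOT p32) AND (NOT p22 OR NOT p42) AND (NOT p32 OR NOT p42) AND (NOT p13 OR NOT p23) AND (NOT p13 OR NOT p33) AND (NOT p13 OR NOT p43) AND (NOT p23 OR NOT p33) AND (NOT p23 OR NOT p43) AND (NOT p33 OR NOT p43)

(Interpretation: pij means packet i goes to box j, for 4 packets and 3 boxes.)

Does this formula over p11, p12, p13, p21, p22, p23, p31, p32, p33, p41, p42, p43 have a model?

Try p11 = false.
Try p12 = true.
Unit clause (NOT p22) forces p22 = false.
Unit clause (NOT p32) forces p32 = false.
Unit clause (NOT p42) forces p42 = false.
Try p21 = true.
Unit clause (NOT p31) forces p31 = false.
Unit clause (p33) forces p33 = true.
Unit clause (NOT p41) forces p41 = false.
Unit clause (p43) forces p43 = true.
That conflicts with the unit clause (NOT p43).
Undo p21 and try p21 = false.
Unit clause (p23) forces p23 = true.
Unit clause (NOT p13) forces p13 = false.
Unit clause (NOT p33) forces p33 = false.
Unit clause (p31) forces p31 = true.
Unit clause (NOT p41) forces p41 = false.
Unit clause (p43) forces p43 = true.
That conflicts with the unit clause (NOT p43).
Either choice for p21 ends in contradiction.
Undo p12 and try p12 = false.
Unit clause (p13) forces p13 = true.
Unit clause (NOT p23) forces p23 = false.
Unit clause (NOT p33) forces p33 = false.
Unit clause (NOT p43) forces p43 = false.
Try p21 = true.
Unit clause (NOT p31) forces p31 = false.
Unit clause (p32) forces p32 = true.
Unit clause (NOT p41) forces p41 = false.
Unit clause (p42) forces p42 = true.
That conflicts with the unit clause (NOT p42).
Undo p21 and try p21 = false.
Unit clause (p22) forces p22 = true.
Unit clause (NOT p32) forces p32 = false.
Unit clause (p31) forces p31 = true.
Unit clause (NOT p41) forces p41 = false.
Unit clause (p42) forces p42 = true.
That conflicts with the unit clause (NOT p42).
Either choice for p21 ends in contradiction.
Either choice for p12 ends in contradiction.
Undo p11 and try p11 = true.
Unit clause (NOT p21) forces p21 = false.
Unit clause (NOT p31) forces p31 = false.
Unit clause (NOT p41) forces p41 = false.
Try p22 = true.
Unit clause (NOT p12) forces p12 = false.
Unit clause (NOT p32) forces p32 = false.
Unit clause (p33) forces p33 = true.
Unit clause (NOT p42) forces p42 = false.
Unit clause (p43) forces p43 = true.
That conflicts with the unit clause (NOT p43).
Undo p22 and try p22 = false.
Unit clause (p23) forces p23 = true.
Unit clause (NOT p13) forces p13 = false.
Unit clause (NOT p33) forces p33 = false.
Unit clause (p32) forces p32 = true.
Unit clause (NOT p12) forces p12 = false.
Unit clause (NOT p42) forces p42 = false.
Unit clause (p43) forces p43 = true.
That conflicts with the unit clause (NOT p43).
Either choice for p22 ends in contradiction.
Either choice for p11 ends in contradiction.
No assignment satisfies every clause.

No, unsatisfiable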